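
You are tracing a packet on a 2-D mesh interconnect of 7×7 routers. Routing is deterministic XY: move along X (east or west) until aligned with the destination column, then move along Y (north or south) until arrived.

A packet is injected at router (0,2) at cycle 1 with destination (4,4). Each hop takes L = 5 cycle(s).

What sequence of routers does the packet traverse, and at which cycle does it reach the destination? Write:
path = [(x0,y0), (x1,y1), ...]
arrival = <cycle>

t=1: at (0,2)
t=6: at (1,2) after E
t=11: at (2,2) after E
t=16: at (3,2) after E
t=21: at (4,2) after E
t=26: at (4,3) after N
t=31: at (4,4) after N

path = [(0,2), (1,2), (2,2), (3,2), (4,2), (4,3), (4,4)]
arrival = 31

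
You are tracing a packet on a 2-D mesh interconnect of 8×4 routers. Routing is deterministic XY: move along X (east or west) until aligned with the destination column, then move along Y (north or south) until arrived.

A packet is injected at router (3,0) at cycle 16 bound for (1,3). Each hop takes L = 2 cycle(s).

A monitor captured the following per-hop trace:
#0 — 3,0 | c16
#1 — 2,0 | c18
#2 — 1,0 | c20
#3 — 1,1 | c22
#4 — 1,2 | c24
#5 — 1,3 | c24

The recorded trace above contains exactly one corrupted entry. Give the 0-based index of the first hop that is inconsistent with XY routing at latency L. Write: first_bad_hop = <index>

first_bad_hop = 5

hop 1: step (-1,+0), +2 cyc — ok
hop 2: step (-1,+0), +2 cyc — ok
hop 3: step (+0,+1), +2 cyc — ok
hop 4: step (+0,+1), +2 cyc — ok
hop 5: step (+0,+1), +0 cyc — BAD: Δcyc=0≠L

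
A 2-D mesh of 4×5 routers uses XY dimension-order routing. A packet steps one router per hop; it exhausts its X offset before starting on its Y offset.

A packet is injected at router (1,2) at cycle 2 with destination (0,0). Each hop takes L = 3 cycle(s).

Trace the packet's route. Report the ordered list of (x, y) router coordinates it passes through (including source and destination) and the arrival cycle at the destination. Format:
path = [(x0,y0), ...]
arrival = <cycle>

hop 0: (1,2) @ cyc 2
hop 1: (0,2) @ cyc 5  [W]
hop 2: (0,1) @ cyc 8  [S]
hop 3: (0,0) @ cyc 11  [S]

path = [(1,2), (0,2), (0,1), (0,0)]
arrival = 11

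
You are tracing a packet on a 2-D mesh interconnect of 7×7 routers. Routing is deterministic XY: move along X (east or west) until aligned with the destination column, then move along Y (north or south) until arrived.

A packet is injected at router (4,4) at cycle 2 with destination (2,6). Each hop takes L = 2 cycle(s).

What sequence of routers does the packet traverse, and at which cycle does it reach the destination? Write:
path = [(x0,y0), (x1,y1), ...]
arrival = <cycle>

path = [(4,4), (3,4), (2,4), (2,5), (2,6)]
arrival = 10

src (4,4)  cyc=2
W→(3,4)  cyc=4
W→(2,4)  cyc=6
N→(2,5)  cyc=8
N→(2,6)  cyc=10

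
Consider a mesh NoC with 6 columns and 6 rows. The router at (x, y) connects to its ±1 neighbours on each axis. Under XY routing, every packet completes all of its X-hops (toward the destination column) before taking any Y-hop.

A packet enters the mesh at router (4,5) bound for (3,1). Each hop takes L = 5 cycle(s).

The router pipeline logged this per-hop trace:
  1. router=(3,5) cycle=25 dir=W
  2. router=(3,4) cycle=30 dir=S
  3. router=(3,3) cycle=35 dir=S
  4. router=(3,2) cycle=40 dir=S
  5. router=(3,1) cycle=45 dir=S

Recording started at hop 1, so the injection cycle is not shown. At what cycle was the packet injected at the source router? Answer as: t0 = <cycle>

t0 = 20

At hop 1 the cycle is 25; in general cyc_k = t0 + kL.
So t0 = 25 − 1·5 = 20.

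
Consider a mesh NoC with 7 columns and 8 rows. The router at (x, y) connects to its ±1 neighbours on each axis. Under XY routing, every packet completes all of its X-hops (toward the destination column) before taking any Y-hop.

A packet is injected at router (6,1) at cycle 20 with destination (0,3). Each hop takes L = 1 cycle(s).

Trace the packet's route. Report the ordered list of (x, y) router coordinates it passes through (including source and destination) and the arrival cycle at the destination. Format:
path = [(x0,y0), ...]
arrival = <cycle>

  0. router=(6,1) cycle=20 (inject)
  1. router=(5,1) cycle=21 dir=W
  2. router=(4,1) cycle=22 dir=W
  3. router=(3,1) cycle=23 dir=W
  4. router=(2,1) cycle=24 dir=W
  5. router=(1,1) cycle=25 dir=W
  6. router=(0,1) cycle=26 dir=W
  7. router=(0,2) cycle=27 dir=N
  8. router=(0,3) cycle=28 dir=N

path = [(6,1), (5,1), (4,1), (3,1), (2,1), (1,1), (0,1), (0,2), (0,3)]
arrival = 28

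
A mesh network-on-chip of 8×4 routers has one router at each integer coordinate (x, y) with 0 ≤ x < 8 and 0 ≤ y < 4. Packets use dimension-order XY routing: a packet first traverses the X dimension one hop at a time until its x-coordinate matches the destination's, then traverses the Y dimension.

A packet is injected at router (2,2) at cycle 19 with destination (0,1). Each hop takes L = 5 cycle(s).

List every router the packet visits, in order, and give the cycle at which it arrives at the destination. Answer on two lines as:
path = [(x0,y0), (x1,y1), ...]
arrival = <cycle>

path = [(2,2), (1,2), (0,2), (0,1)]
arrival = 34

t=19: at (2,2)
t=24: at (1,2) after W
t=29: at (0,2) after W
t=34: at (0,1) after S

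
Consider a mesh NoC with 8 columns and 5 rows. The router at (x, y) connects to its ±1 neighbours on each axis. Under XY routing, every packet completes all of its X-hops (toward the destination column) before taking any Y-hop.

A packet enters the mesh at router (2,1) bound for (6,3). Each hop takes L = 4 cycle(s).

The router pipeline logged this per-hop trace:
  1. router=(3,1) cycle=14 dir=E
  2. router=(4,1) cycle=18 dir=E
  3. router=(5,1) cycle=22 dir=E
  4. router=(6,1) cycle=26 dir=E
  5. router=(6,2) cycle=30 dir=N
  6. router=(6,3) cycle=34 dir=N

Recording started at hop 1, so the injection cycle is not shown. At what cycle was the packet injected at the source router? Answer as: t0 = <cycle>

cyc[1] = 14 and cyc[k] = t0 + k·L for every k.
Subtract one hop: t0 = 14 − 4 = 10.

t0 = 10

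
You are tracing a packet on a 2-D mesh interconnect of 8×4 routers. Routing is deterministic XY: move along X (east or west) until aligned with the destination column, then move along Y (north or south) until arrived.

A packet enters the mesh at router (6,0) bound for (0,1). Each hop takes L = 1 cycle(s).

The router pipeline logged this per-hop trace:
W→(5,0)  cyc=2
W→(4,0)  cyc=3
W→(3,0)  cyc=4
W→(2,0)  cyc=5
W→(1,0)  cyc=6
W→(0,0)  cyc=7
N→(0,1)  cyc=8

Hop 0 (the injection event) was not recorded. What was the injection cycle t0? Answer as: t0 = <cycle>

The first recorded entry is hop 1 at cycle 2.
Therefore t0 = 2 − L = 1.

t0 = 1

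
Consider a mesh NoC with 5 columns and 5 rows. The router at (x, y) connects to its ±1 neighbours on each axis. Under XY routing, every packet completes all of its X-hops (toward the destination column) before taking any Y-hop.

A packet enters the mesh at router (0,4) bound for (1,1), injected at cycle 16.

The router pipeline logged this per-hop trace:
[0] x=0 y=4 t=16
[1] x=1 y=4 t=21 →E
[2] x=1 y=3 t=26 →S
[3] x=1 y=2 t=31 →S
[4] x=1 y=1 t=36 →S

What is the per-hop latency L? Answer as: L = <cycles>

L = 5

Δcyc across hop 0→1: 21 − 16 = 5.
That increment is L by definition: L = 5.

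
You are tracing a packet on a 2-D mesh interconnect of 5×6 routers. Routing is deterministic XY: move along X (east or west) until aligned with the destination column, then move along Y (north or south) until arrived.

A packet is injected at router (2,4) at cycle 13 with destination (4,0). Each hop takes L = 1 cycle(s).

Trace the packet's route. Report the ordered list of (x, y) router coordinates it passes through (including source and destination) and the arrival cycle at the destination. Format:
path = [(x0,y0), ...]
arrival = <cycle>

hop 0: (2,4) @ cyc 13
hop 1: (3,4) @ cyc 14  [E]
hop 2: (4,4) @ cyc 15  [E]
hop 3: (4,3) @ cyc 16  [S]
hop 4: (4,2) @ cyc 17  [S]
hop 5: (4,1) @ cyc 18  [S]
hop 6: (4,0) @ cyc 19  [S]

path = [(2,4), (3,4), (4,4), (4,3), (4,2), (4,1), (4,0)]
arrival = 19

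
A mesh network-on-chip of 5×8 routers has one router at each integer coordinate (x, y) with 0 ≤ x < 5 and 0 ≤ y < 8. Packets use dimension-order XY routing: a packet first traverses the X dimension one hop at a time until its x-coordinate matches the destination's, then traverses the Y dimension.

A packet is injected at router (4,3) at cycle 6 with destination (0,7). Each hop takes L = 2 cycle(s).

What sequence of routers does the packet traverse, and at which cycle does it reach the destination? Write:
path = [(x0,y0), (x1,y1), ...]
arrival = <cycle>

path = [(4,3), (3,3), (2,3), (1,3), (0,3), (0,4), (0,5), (0,6), (0,7)]
arrival = 22

  0. router=(4,3) cycle=6 (inject)
  1. router=(3,3) cycle=8 dir=W
  2. router=(2,3) cycle=10 dir=W
  3. router=(1,3) cycle=12 dir=W
  4. router=(0,3) cycle=14 dir=W
  5. router=(0,4) cycle=16 dir=N
  6. router=(0,5) cycle=18 dir=N
  7. router=(0,6) cycle=20 dir=N
  8. router=(0,7) cycle=22 dir=N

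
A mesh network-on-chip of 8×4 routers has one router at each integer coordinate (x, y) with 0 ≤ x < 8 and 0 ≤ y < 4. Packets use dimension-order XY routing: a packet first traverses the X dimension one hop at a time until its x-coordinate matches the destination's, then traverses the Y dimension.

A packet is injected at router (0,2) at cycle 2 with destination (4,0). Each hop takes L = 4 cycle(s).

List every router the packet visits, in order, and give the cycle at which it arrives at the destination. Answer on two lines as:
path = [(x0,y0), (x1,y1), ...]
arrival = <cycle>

src (0,2)  cyc=2
E→(1,2)  cyc=6
E→(2,2)  cyc=10
E→(3,2)  cyc=14
E→(4,2)  cyc=18
S→(4,1)  cyc=22
S→(4,0)  cyc=26

path = [(0,2), (1,2), (2,2), (3,2), (4,2), (4,1), (4,0)]
arrival = 26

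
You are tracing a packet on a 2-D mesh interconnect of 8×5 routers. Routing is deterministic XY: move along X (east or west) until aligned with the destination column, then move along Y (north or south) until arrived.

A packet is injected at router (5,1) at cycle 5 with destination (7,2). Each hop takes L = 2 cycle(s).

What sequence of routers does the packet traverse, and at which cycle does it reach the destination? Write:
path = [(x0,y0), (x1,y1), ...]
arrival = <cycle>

  0. router=(5,1) cycle=5 (inject)
  1. router=(6,1) cycle=7 dir=E
  2. router=(7,1) cycle=9 dir=E
  3. router=(7,2) cycle=11 dir=N

path = [(5,1), (6,1), (7,1), (7,2)]
arrival = 11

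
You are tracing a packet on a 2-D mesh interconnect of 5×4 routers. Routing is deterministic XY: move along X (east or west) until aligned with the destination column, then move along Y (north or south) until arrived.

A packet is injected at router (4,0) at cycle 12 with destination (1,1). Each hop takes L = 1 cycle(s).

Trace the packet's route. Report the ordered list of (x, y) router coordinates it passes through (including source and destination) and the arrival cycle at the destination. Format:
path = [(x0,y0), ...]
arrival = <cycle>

path = [(4,0), (3,0), (2,0), (1,0), (1,1)]
arrival = 16

  0. router=(4,0) cycle=12 (inject)
  1. router=(3,0) cycle=13 dir=W
  2. router=(2,0) cycle=14 dir=W
  3. router=(1,0) cycle=15 dir=W
  4. router=(1,1) cycle=16 dir=N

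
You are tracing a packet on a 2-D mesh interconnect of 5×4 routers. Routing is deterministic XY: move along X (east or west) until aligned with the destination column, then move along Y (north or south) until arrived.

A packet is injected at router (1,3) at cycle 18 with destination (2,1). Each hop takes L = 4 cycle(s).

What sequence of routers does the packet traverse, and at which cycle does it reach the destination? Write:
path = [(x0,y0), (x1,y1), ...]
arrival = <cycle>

path = [(1,3), (2,3), (2,2), (2,1)]
arrival = 30

  0. router=(1,3) cycle=18 (inject)
  1. router=(2,3) cycle=22 dir=E
  2. router=(2,2) cycle=26 dir=S
  3. router=(2,1) cycle=30 dir=S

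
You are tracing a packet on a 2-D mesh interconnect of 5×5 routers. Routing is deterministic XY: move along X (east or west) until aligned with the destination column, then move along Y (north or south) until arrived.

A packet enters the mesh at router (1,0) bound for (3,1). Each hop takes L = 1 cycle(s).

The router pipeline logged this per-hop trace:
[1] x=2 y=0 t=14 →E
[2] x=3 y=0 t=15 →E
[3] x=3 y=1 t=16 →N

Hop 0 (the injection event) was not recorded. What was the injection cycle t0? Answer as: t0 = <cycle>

At hop 1 the cycle is 14; in general cyc_k = t0 + kL.
So t0 = 14 − 1·1 = 13.

t0 = 13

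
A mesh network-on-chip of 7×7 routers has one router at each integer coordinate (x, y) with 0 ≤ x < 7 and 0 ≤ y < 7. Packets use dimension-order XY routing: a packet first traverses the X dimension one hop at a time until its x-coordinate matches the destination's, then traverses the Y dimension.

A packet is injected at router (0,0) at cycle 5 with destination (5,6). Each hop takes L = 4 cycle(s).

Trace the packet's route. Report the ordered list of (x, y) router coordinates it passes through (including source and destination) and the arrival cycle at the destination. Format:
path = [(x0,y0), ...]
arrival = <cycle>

[0] x=0 y=0 t=5
[1] x=1 y=0 t=9 →E
[2] x=2 y=0 t=13 →E
[3] x=3 y=0 t=17 →E
[4] x=4 y=0 t=21 →E
[5] x=5 y=0 t=25 →E
[6] x=5 y=1 t=29 →N
[7] x=5 y=2 t=33 →N
[8] x=5 y=3 t=37 →N
[9] x=5 y=4 t=41 →N
[10] x=5 y=5 t=45 →N
[11] x=5 y=6 t=49 →N

path = [(0,0), (1,0), (2,0), (3,0), (4,0), (5,0), (5,1), (5,2), (5,3), (5,4), (5,5), (5,6)]
arrival = 49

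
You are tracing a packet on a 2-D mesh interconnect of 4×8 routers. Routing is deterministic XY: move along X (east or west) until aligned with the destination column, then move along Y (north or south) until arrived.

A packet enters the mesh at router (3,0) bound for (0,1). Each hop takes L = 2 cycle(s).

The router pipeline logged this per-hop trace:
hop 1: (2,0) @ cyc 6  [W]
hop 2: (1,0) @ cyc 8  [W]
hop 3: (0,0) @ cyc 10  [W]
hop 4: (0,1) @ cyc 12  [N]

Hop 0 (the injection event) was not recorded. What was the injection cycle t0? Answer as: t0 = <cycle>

Hop 1 reached at cycle 6; hop k is at t0 + k·L.
Therefore t0 = 6 − L = 4.

t0 = 4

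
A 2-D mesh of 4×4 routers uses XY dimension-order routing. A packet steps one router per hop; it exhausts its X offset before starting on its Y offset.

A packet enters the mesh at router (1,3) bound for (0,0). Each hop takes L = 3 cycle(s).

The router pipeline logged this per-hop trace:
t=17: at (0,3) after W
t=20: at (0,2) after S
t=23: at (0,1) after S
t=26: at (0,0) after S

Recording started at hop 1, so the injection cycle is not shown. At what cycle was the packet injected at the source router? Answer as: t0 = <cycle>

t0 = 14

cyc[1] = 17 and cyc[k] = t0 + k·L for every k.
Therefore t0 = 17 − L = 14.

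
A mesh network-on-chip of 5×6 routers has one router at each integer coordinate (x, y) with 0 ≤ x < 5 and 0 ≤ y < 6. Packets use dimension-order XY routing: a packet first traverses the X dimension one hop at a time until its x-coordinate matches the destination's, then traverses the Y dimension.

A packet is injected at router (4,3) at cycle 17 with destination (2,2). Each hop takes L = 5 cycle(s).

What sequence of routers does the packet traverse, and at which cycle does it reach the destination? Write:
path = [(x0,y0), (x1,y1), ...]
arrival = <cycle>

path = [(4,3), (3,3), (2,3), (2,2)]
arrival = 32

hop 0: (4,3) @ cyc 17
hop 1: (3,3) @ cyc 22  [W]
hop 2: (2,3) @ cyc 27  [W]
hop 3: (2,2) @ cyc 32  [S]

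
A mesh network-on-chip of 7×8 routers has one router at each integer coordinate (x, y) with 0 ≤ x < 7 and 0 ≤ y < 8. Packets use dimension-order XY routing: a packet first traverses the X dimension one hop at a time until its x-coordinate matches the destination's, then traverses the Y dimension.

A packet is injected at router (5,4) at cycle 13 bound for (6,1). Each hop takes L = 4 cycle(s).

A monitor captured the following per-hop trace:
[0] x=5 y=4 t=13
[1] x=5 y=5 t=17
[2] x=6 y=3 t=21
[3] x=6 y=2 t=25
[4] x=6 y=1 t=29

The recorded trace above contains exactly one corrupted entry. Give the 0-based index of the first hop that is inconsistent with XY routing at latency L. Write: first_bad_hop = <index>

first_bad_hop = 1

[1] (+0,+1) / 4c ⇒ BAD: Y-move but x=5≠6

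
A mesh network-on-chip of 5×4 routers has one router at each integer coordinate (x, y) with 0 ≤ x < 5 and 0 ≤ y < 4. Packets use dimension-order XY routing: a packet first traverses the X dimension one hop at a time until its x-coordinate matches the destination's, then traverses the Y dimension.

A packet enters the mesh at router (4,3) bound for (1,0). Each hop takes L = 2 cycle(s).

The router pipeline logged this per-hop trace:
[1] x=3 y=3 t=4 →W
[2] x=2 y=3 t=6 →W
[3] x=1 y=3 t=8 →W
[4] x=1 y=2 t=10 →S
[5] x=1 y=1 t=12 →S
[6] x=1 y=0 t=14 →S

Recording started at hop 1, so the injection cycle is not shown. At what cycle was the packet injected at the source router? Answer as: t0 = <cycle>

cyc[1] = 4 and cyc[k] = t0 + k·L for every k.
t0 = cyc[1] − L = 4 − 2 = 2.

t0 = 2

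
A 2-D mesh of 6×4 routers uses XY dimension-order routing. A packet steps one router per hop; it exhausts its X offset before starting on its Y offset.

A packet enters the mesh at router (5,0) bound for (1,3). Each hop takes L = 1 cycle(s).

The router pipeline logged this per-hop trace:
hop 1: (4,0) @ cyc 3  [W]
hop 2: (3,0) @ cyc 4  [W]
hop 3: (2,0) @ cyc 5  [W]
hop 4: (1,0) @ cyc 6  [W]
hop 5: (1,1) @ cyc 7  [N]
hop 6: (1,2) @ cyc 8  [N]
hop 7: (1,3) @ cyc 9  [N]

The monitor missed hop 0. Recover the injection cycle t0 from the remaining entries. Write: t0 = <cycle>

Hop 1 reached at cycle 3; hop k is at t0 + k·L.
So t0 = 3 − 1·1 = 2.

t0 = 2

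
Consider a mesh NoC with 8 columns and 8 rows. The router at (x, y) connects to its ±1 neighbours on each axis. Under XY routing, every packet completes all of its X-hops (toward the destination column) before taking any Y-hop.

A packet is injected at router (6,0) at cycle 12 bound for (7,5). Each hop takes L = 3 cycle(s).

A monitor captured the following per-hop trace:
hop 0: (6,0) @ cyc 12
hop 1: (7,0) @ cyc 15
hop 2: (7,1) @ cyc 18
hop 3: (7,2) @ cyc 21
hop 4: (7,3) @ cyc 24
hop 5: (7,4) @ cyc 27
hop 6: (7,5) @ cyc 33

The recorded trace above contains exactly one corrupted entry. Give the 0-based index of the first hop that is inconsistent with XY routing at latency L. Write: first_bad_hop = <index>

first_bad_hop = 6

hop 1: step (+1,+0), +3 cyc — ok
hop 2: step (+0,+1), +3 cyc — ok
hop 3: step (+0,+1), +3 cyc — ok
hop 4: step (+0,+1), +3 cyc — ok
hop 5: step (+0,+1), +3 cyc — ok
hop 6: step (+0,+1), +6 cyc — BAD: Δcyc=6≠L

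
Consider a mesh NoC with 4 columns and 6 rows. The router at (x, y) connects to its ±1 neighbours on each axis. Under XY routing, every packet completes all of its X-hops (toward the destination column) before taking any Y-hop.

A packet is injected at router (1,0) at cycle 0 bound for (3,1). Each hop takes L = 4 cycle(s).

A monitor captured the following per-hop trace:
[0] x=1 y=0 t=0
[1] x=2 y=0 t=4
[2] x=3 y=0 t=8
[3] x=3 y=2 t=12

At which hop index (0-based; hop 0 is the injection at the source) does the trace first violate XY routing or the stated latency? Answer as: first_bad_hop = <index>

  1: Δx=+1 Δy=+0 Δt=4 [ok]
  2: Δx=+1 Δy=+0 Δt=4 [ok]
  3: Δx=+0 Δy=+2 Δt=4 [BAD: non-unit step]

first_bad_hop = 3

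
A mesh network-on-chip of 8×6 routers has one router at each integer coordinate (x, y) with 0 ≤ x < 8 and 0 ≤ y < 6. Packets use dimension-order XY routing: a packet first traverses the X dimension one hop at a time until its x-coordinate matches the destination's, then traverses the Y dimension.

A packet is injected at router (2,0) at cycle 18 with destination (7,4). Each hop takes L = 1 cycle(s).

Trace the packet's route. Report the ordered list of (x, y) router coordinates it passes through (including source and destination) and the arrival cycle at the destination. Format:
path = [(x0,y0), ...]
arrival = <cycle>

path = [(2,0), (3,0), (4,0), (5,0), (6,0), (7,0), (7,1), (7,2), (7,3), (7,4)]
arrival = 27

#0 — 2,0 | c18
#1 — 3,0 | c19 | E
#2 — 4,0 | c20 | E
#3 — 5,0 | c21 | E
#4 — 6,0 | c22 | E
#5 — 7,0 | c23 | E
#6 — 7,1 | c24 | N
#7 — 7,2 | c25 | N
#8 — 7,3 | c26 | N
#9 — 7,4 | c27 | N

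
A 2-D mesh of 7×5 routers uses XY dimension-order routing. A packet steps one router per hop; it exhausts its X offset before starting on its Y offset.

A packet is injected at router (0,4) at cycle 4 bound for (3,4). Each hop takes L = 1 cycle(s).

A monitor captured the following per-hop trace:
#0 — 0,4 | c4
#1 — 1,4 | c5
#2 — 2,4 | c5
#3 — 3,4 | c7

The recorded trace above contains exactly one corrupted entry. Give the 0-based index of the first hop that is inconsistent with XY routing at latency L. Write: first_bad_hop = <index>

hop 1: step (+1,+0), +1 cyc — ok
hop 2: step (+1,+0), +0 cyc — BAD: Δcyc=0≠L

first_bad_hop = 2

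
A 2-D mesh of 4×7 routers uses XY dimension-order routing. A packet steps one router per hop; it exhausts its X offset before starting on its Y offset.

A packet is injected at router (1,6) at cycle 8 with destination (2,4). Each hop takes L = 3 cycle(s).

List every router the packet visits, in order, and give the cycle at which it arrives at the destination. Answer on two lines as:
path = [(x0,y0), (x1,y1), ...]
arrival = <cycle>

  0. router=(1,6) cycle=8 (inject)
  1. router=(2,6) cycle=11 dir=E
  2. router=(2,5) cycle=14 dir=S
  3. router=(2,4) cycle=17 dir=S

path = [(1,6), (2,6), (2,5), (2,4)]
arrival = 17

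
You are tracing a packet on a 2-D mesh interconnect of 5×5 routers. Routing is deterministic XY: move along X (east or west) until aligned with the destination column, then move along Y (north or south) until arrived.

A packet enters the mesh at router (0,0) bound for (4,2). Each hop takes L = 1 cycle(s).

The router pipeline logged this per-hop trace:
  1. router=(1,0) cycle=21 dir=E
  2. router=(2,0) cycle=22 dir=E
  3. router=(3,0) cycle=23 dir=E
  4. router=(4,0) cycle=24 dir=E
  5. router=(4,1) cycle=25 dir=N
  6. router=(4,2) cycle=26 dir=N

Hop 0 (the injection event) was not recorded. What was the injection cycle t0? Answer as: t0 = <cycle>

t0 = 20

cyc[1] = 21 and cyc[k] = t0 + k·L for every k.
So t0 = 21 − 1·1 = 20.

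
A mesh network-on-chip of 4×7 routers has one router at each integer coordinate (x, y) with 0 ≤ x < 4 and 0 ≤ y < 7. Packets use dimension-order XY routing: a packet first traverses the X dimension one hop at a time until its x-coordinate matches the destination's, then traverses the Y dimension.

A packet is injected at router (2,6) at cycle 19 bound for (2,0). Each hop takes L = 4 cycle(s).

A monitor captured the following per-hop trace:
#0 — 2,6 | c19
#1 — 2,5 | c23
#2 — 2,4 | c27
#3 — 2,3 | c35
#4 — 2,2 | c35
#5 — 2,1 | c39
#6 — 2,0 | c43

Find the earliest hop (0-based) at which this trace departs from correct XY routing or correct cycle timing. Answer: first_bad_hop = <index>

first_bad_hop = 3

check 1→ d=(0,-1) cyc+4: ok
check 2→ d=(0,-1) cyc+4: ok
check 3→ d=(0,-1) cyc+8: BAD: Δcyc=8≠L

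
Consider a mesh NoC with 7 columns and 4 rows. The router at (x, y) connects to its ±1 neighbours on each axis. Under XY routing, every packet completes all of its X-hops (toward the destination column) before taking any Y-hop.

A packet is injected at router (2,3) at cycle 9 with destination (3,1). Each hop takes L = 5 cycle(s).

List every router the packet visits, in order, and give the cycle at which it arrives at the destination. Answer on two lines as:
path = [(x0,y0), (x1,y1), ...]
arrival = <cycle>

hop 0: (2,3) @ cyc 9
hop 1: (3,3) @ cyc 14  [E]
hop 2: (3,2) @ cyc 19  [S]
hop 3: (3,1) @ cyc 24  [S]

path = [(2,3), (3,3), (3,2), (3,1)]
arrival = 24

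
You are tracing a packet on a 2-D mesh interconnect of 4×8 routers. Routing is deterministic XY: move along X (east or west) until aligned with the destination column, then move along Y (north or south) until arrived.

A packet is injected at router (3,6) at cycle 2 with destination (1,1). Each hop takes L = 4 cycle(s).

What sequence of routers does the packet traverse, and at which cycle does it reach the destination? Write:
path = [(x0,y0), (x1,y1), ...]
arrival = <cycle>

path = [(3,6), (2,6), (1,6), (1,5), (1,4), (1,3), (1,2), (1,1)]
arrival = 30

  0. router=(3,6) cycle=2 (inject)
  1. router=(2,6) cycle=6 dir=W
  2. router=(1,6) cycle=10 dir=W
  3. router=(1,5) cycle=14 dir=S
  4. router=(1,4) cycle=18 dir=S
  5. router=(1,3) cycle=22 dir=S
  6. router=(1,2) cycle=26 dir=S
  7. router=(1,1) cycle=30 dir=S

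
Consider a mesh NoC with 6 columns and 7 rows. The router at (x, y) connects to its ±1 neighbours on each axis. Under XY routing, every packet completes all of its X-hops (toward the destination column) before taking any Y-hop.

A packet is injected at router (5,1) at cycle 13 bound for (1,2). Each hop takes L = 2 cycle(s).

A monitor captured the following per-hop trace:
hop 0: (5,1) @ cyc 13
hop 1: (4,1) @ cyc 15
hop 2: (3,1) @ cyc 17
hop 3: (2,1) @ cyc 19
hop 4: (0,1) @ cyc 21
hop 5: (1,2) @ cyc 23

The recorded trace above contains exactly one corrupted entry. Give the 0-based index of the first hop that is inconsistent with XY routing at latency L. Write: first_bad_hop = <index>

first_bad_hop = 4

[1] (-1,+0) / 2c ⇒ ok
[2] (-1,+0) / 2c ⇒ ok
[3] (-1,+0) / 2c ⇒ ok
[4] (-2,+0) / 2c ⇒ BAD: non-unit step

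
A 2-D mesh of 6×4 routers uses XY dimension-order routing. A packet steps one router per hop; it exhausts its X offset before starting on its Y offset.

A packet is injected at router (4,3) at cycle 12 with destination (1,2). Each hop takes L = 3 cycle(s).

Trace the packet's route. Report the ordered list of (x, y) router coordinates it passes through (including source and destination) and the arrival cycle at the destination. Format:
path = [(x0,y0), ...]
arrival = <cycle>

[0] x=4 y=3 t=12
[1] x=3 y=3 t=15 →W
[2] x=2 y=3 t=18 →W
[3] x=1 y=3 t=21 →W
[4] x=1 y=2 t=24 →S

path = [(4,3), (3,3), (2,3), (1,3), (1,2)]
arrival = 24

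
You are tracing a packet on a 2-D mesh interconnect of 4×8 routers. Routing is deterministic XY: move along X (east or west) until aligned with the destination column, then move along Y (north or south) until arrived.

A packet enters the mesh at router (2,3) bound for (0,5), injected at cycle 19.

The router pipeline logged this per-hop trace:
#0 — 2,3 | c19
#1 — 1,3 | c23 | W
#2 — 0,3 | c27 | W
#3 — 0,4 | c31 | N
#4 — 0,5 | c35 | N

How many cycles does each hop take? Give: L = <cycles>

L = 4

Δcyc across hop 0→1: 23 − 19 = 4.
Each hop adds L, hence L = 4.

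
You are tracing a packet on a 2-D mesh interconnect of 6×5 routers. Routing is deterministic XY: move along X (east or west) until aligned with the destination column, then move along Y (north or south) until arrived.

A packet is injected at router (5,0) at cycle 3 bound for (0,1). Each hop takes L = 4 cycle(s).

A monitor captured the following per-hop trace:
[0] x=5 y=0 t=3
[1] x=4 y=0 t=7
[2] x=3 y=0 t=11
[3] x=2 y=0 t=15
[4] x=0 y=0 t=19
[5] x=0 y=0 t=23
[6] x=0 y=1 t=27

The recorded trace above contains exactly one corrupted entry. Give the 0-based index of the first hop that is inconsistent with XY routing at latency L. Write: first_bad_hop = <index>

first_bad_hop = 4

[1] (-1,+0) / 4c ⇒ ok
[2] (-1,+0) / 4c ⇒ ok
[3] (-1,+0) / 4c ⇒ ok
[4] (-2,+0) / 4c ⇒ BAD: non-unit step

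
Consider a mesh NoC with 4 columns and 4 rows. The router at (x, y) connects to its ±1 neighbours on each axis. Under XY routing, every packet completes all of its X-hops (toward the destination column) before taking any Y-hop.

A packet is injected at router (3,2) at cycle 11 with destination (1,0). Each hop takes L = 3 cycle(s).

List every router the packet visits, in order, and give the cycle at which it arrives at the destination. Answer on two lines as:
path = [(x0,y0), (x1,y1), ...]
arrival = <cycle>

path = [(3,2), (2,2), (1,2), (1,1), (1,0)]
arrival = 23

t=11: at (3,2)
t=14: at (2,2) after W
t=17: at (1,2) after W
t=20: at (1,1) after S
t=23: at (1,0) after S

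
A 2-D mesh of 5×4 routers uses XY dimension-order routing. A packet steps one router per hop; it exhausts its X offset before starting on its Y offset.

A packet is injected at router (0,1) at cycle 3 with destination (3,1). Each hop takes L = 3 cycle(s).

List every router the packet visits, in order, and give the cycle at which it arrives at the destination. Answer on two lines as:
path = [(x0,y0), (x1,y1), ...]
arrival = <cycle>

#0 — 0,1 | c3
#1 — 1,1 | c6 | E
#2 — 2,1 | c9 | E
#3 — 3,1 | c12 | E

path = [(0,1), (1,1), (2,1), (3,1)]
arrival = 12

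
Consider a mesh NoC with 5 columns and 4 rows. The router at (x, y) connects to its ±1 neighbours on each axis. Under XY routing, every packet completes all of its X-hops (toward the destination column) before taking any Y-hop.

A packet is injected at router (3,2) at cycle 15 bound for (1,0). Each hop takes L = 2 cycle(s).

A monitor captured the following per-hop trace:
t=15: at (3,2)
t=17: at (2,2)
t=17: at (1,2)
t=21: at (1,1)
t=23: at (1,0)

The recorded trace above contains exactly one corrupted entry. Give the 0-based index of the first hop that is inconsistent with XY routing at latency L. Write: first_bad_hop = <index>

first_bad_hop = 2

  1: Δx=-1 Δy=+0 Δt=2 [ok]
  2: Δx=-1 Δy=+0 Δt=0 [BAD: Δcyc=0≠L]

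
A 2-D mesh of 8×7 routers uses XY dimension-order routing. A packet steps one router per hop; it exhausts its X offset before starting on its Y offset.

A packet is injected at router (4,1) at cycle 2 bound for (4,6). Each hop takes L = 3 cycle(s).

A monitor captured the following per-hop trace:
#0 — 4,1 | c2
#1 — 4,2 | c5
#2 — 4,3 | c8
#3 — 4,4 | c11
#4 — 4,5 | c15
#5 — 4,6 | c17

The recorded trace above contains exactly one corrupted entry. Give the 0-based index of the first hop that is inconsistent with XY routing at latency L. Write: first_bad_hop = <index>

first_bad_hop = 4

check 1→ d=(0,1) cyc+3: ok
check 2→ d=(0,1) cyc+3: ok
check 3→ d=(0,1) cyc+3: ok
check 4→ d=(0,1) cyc+4: BAD: Δcyc=4≠L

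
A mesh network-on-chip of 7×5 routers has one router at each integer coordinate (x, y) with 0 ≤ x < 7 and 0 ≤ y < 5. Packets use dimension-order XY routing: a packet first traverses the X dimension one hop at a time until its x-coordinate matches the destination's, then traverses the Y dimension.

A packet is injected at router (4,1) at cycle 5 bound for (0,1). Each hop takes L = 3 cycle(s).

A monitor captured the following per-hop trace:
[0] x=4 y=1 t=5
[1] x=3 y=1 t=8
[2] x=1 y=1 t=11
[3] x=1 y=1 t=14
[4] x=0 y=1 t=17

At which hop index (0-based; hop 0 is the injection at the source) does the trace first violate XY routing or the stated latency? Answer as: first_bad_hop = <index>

hop 1: step (-1,+0), +3 cyc — ok
hop 2: step (-2,+0), +3 cyc — BAD: non-unit step

first_bad_hop = 2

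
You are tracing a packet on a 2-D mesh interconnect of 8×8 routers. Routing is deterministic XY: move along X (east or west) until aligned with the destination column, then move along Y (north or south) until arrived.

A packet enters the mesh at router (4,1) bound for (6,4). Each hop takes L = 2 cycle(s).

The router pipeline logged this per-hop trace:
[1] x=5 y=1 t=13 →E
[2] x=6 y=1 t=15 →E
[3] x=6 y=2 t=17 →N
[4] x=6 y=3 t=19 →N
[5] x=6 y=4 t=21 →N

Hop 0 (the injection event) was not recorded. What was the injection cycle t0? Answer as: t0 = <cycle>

t0 = 11

Hop 1 reached at cycle 13; hop k is at t0 + k·L.
Subtract one hop: t0 = 13 − 2 = 11.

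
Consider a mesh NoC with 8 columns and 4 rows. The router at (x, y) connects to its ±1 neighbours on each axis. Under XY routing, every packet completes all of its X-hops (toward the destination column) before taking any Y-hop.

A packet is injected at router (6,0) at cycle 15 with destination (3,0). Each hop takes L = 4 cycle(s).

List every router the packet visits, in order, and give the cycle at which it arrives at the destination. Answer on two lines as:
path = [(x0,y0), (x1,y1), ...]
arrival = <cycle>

path = [(6,0), (5,0), (4,0), (3,0)]
arrival = 27

[0] x=6 y=0 t=15
[1] x=5 y=0 t=19 →W
[2] x=4 y=0 t=23 →W
[3] x=3 y=0 t=27 →W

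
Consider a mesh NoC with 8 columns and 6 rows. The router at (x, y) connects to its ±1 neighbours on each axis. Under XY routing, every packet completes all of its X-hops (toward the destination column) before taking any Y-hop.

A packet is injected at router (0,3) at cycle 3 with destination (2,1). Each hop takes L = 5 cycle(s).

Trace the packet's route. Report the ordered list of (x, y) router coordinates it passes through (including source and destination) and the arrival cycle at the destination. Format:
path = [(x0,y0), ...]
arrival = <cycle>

path = [(0,3), (1,3), (2,3), (2,2), (2,1)]
arrival = 23

t=3: at (0,3)
t=8: at (1,3) after E
t=13: at (2,3) after E
t=18: at (2,2) after S
t=23: at (2,1) after S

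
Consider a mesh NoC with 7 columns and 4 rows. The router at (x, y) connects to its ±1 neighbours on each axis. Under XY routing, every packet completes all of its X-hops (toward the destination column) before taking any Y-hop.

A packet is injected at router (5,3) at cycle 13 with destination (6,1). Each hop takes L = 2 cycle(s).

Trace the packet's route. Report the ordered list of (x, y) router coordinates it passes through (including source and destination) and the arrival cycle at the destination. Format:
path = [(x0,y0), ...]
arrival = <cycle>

path = [(5,3), (6,3), (6,2), (6,1)]
arrival = 19

[0] x=5 y=3 t=13
[1] x=6 y=3 t=15 →E
[2] x=6 y=2 t=17 →S
[3] x=6 y=1 t=19 →S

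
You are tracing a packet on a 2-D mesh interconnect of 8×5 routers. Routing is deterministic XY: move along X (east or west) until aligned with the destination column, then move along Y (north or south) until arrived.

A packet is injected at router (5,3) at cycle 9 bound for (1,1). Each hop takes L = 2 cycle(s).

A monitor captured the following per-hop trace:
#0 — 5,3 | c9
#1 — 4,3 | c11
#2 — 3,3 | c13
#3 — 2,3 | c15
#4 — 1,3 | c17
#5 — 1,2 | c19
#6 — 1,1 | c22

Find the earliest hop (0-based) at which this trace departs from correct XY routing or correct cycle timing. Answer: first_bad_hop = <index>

check 1→ d=(-1,0) cyc+2: ok
check 2→ d=(-1,0) cyc+2: ok
check 3→ d=(-1,0) cyc+2: ok
check 4→ d=(-1,0) cyc+2: ok
check 5→ d=(0,-1) cyc+2: ok
check 6→ d=(0,-1) cyc+3: BAD: Δcyc=3≠L

first_bad_hop = 6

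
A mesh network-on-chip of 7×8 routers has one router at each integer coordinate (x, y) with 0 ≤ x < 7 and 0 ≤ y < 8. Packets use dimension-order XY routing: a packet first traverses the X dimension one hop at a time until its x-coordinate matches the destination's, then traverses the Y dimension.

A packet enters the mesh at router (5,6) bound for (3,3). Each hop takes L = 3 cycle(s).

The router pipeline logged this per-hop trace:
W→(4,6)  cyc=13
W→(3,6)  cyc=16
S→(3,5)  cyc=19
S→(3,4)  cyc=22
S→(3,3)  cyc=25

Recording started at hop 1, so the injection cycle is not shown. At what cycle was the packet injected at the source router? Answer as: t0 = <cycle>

t0 = 10

cyc[1] = 13 and cyc[k] = t0 + k·L for every k.
So t0 = 13 − 1·3 = 10.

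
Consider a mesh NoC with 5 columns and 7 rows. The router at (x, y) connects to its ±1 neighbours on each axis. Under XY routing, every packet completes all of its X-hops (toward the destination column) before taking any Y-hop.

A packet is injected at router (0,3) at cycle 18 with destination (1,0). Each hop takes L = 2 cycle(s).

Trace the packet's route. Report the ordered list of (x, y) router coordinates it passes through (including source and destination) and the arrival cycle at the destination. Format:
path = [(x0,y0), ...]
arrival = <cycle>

  0. router=(0,3) cycle=18 (inject)
  1. router=(1,3) cycle=20 dir=E
  2. router=(1,2) cycle=22 dir=S
  3. router=(1,1) cycle=24 dir=S
  4. router=(1,0) cycle=26 dir=S

path = [(0,3), (1,3), (1,2), (1,1), (1,0)]
arrival = 26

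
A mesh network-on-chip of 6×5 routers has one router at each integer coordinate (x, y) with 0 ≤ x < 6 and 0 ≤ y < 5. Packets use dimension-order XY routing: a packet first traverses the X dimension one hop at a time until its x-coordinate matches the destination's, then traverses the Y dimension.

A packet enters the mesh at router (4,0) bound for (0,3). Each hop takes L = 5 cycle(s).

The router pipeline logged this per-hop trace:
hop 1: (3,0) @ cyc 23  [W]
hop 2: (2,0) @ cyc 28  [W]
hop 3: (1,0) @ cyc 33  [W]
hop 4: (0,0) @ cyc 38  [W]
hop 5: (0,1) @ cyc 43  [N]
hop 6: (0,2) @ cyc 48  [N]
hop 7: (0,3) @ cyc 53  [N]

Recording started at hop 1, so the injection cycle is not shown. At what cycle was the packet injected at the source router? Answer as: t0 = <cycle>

The first recorded entry is hop 1 at cycle 23.
t0 = cyc[1] − L = 23 − 5 = 18.

t0 = 18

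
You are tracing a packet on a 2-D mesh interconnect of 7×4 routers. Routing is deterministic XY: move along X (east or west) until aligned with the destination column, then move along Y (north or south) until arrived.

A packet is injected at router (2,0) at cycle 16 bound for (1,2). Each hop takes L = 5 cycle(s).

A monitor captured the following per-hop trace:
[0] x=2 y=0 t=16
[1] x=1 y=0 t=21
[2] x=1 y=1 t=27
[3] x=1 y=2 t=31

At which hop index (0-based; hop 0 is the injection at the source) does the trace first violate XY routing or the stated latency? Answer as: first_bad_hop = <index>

first_bad_hop = 2

[1] (-1,+0) / 5c ⇒ ok
[2] (+0,+1) / 6c ⇒ BAD: Δcyc=6≠L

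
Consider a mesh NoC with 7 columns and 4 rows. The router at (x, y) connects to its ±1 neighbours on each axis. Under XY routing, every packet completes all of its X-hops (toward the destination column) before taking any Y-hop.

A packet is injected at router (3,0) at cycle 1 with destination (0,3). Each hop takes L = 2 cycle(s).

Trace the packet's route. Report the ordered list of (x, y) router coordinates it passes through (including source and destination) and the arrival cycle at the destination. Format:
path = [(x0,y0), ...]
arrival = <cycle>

path = [(3,0), (2,0), (1,0), (0,0), (0,1), (0,2), (0,3)]
arrival = 13

#0 — 3,0 | c1
#1 — 2,0 | c3 | W
#2 — 1,0 | c5 | W
#3 — 0,0 | c7 | W
#4 — 0,1 | c9 | N
#5 — 0,2 | c11 | N
#6 — 0,3 | c13 | N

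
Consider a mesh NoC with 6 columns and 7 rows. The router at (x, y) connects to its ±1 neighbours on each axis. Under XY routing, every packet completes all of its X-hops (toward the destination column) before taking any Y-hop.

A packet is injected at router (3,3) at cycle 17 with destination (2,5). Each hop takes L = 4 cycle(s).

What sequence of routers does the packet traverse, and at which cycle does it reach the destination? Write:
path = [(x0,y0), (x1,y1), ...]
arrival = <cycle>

hop 0: (3,3) @ cyc 17
hop 1: (2,3) @ cyc 21  [W]
hop 2: (2,4) @ cyc 25  [N]
hop 3: (2,5) @ cyc 29  [N]

path = [(3,3), (2,3), (2,4), (2,5)]
arrival = 29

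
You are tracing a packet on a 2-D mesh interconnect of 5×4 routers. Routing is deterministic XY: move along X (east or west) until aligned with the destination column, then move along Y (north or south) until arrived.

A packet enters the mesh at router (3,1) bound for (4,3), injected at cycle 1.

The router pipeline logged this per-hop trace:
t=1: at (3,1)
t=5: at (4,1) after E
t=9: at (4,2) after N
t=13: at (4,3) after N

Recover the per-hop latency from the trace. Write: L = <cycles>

Between hops 0 and 1 the cycle counter advances 5 − 1 = 4.
That increment is L by definition: L = 4.

L = 4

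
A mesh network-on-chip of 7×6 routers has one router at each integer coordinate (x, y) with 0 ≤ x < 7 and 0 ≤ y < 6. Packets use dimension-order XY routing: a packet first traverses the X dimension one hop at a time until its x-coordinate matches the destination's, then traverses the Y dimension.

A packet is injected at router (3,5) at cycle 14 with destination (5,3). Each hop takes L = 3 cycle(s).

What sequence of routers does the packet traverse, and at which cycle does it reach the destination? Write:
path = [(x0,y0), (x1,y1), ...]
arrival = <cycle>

[0] x=3 y=5 t=14
[1] x=4 y=5 t=17 →E
[2] x=5 y=5 t=20 →E
[3] x=5 y=4 t=23 →S
[4] x=5 y=3 t=26 →S

path = [(3,5), (4,5), (5,5), (5,4), (5,3)]
arrival = 26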